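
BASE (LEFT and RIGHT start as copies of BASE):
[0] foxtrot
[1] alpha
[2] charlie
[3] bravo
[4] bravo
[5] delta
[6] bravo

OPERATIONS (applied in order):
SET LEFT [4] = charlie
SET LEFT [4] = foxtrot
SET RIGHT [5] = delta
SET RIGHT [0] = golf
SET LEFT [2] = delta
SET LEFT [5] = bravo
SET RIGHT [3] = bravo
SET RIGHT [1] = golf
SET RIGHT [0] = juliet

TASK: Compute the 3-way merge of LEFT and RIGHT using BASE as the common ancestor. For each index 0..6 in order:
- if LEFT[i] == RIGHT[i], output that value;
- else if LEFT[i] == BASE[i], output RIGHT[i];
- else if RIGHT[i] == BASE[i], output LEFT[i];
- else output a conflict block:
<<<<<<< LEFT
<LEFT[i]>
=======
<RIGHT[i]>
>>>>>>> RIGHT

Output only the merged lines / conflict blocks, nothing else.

Answer: juliet
golf
delta
bravo
foxtrot
bravo
bravo

Derivation:
Final LEFT:  [foxtrot, alpha, delta, bravo, foxtrot, bravo, bravo]
Final RIGHT: [juliet, golf, charlie, bravo, bravo, delta, bravo]
i=0: L=foxtrot=BASE, R=juliet -> take RIGHT -> juliet
i=1: L=alpha=BASE, R=golf -> take RIGHT -> golf
i=2: L=delta, R=charlie=BASE -> take LEFT -> delta
i=3: L=bravo R=bravo -> agree -> bravo
i=4: L=foxtrot, R=bravo=BASE -> take LEFT -> foxtrot
i=5: L=bravo, R=delta=BASE -> take LEFT -> bravo
i=6: L=bravo R=bravo -> agree -> bravo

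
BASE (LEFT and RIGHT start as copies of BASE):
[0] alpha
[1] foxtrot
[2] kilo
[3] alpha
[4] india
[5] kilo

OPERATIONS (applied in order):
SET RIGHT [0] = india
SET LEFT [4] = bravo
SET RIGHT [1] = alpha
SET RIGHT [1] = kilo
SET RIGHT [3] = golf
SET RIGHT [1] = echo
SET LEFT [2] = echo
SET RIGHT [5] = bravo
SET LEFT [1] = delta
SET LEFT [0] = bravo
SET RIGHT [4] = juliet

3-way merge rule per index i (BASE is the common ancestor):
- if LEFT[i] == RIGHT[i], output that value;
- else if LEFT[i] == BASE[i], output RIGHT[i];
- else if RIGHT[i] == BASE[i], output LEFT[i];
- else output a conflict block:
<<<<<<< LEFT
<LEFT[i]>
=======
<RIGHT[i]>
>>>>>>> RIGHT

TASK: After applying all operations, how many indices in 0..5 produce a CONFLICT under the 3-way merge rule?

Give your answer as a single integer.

Final LEFT:  [bravo, delta, echo, alpha, bravo, kilo]
Final RIGHT: [india, echo, kilo, golf, juliet, bravo]
i=0: BASE=alpha L=bravo R=india all differ -> CONFLICT
i=1: BASE=foxtrot L=delta R=echo all differ -> CONFLICT
i=2: L=echo, R=kilo=BASE -> take LEFT -> echo
i=3: L=alpha=BASE, R=golf -> take RIGHT -> golf
i=4: BASE=india L=bravo R=juliet all differ -> CONFLICT
i=5: L=kilo=BASE, R=bravo -> take RIGHT -> bravo
Conflict count: 3

Answer: 3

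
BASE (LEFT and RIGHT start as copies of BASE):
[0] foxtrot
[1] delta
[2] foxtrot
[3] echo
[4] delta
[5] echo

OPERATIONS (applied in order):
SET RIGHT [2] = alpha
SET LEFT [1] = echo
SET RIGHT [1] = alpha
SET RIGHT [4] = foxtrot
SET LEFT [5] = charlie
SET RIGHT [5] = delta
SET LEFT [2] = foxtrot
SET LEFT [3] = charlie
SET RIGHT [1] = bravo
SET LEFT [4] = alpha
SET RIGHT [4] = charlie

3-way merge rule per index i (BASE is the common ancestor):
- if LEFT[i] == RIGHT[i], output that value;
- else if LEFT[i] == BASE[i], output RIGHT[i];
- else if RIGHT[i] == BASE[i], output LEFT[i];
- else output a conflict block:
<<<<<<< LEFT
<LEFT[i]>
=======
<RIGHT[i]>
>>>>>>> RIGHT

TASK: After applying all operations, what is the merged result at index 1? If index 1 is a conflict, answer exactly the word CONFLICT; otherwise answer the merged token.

Final LEFT:  [foxtrot, echo, foxtrot, charlie, alpha, charlie]
Final RIGHT: [foxtrot, bravo, alpha, echo, charlie, delta]
i=0: L=foxtrot R=foxtrot -> agree -> foxtrot
i=1: BASE=delta L=echo R=bravo all differ -> CONFLICT
i=2: L=foxtrot=BASE, R=alpha -> take RIGHT -> alpha
i=3: L=charlie, R=echo=BASE -> take LEFT -> charlie
i=4: BASE=delta L=alpha R=charlie all differ -> CONFLICT
i=5: BASE=echo L=charlie R=delta all differ -> CONFLICT
Index 1 -> CONFLICT

Answer: CONFLICT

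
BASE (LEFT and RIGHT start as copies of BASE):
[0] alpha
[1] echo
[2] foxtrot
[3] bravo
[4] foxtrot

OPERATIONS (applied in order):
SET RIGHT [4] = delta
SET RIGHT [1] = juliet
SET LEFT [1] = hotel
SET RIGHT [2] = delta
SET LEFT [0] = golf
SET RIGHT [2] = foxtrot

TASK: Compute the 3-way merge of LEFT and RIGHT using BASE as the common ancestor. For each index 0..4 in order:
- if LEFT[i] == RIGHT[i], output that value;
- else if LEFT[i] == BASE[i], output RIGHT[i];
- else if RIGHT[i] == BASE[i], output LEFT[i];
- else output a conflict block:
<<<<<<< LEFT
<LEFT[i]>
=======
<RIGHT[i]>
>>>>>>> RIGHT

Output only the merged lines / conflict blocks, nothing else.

Final LEFT:  [golf, hotel, foxtrot, bravo, foxtrot]
Final RIGHT: [alpha, juliet, foxtrot, bravo, delta]
i=0: L=golf, R=alpha=BASE -> take LEFT -> golf
i=1: BASE=echo L=hotel R=juliet all differ -> CONFLICT
i=2: L=foxtrot R=foxtrot -> agree -> foxtrot
i=3: L=bravo R=bravo -> agree -> bravo
i=4: L=foxtrot=BASE, R=delta -> take RIGHT -> delta

Answer: golf
<<<<<<< LEFT
hotel
=======
juliet
>>>>>>> RIGHT
foxtrot
bravo
delta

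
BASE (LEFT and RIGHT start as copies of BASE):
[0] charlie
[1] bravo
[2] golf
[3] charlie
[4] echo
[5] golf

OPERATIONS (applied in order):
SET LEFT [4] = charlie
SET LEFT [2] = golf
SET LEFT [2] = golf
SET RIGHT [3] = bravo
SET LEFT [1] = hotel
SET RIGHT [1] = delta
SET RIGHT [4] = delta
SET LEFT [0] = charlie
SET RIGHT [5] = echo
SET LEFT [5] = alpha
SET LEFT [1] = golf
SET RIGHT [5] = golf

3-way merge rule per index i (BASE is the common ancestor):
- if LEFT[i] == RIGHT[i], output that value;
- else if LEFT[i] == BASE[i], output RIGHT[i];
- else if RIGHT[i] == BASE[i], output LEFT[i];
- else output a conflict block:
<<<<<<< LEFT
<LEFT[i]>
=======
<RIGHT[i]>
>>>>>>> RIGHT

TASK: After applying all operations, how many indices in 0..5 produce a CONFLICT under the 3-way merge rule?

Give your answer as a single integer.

Final LEFT:  [charlie, golf, golf, charlie, charlie, alpha]
Final RIGHT: [charlie, delta, golf, bravo, delta, golf]
i=0: L=charlie R=charlie -> agree -> charlie
i=1: BASE=bravo L=golf R=delta all differ -> CONFLICT
i=2: L=golf R=golf -> agree -> golf
i=3: L=charlie=BASE, R=bravo -> take RIGHT -> bravo
i=4: BASE=echo L=charlie R=delta all differ -> CONFLICT
i=5: L=alpha, R=golf=BASE -> take LEFT -> alpha
Conflict count: 2

Answer: 2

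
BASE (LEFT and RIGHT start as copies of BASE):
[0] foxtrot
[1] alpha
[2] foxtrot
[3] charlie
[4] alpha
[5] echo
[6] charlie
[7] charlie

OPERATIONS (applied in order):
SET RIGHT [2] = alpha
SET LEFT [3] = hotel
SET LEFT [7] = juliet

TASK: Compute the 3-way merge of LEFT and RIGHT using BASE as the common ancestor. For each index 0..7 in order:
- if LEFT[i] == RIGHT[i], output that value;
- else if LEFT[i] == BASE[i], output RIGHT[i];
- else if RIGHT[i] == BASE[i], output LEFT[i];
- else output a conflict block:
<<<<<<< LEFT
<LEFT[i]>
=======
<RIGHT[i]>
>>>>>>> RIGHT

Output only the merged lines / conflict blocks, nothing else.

Answer: foxtrot
alpha
alpha
hotel
alpha
echo
charlie
juliet

Derivation:
Final LEFT:  [foxtrot, alpha, foxtrot, hotel, alpha, echo, charlie, juliet]
Final RIGHT: [foxtrot, alpha, alpha, charlie, alpha, echo, charlie, charlie]
i=0: L=foxtrot R=foxtrot -> agree -> foxtrot
i=1: L=alpha R=alpha -> agree -> alpha
i=2: L=foxtrot=BASE, R=alpha -> take RIGHT -> alpha
i=3: L=hotel, R=charlie=BASE -> take LEFT -> hotel
i=4: L=alpha R=alpha -> agree -> alpha
i=5: L=echo R=echo -> agree -> echo
i=6: L=charlie R=charlie -> agree -> charlie
i=7: L=juliet, R=charlie=BASE -> take LEFT -> juliet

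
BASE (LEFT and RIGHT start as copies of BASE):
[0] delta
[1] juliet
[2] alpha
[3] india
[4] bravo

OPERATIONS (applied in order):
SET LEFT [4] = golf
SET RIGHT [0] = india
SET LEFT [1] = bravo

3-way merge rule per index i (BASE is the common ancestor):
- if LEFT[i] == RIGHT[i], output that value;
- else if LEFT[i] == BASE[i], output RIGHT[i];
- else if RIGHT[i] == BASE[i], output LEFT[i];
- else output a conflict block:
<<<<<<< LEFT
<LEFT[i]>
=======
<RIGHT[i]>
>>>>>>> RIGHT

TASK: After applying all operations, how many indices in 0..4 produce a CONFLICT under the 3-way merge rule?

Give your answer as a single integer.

Answer: 0

Derivation:
Final LEFT:  [delta, bravo, alpha, india, golf]
Final RIGHT: [india, juliet, alpha, india, bravo]
i=0: L=delta=BASE, R=india -> take RIGHT -> india
i=1: L=bravo, R=juliet=BASE -> take LEFT -> bravo
i=2: L=alpha R=alpha -> agree -> alpha
i=3: L=india R=india -> agree -> india
i=4: L=golf, R=bravo=BASE -> take LEFT -> golf
Conflict count: 0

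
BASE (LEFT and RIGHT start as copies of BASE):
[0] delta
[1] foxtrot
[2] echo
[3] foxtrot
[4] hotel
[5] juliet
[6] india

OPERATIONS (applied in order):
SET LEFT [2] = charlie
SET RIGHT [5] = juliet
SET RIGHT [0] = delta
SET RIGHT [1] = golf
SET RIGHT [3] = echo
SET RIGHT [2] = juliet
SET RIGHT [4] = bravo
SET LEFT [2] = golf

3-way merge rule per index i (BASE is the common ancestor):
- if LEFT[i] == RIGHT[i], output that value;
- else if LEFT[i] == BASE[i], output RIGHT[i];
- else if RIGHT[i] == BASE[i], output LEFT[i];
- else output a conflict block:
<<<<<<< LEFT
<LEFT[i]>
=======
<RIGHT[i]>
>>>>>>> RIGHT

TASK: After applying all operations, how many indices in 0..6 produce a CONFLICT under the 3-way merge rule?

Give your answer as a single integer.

Answer: 1

Derivation:
Final LEFT:  [delta, foxtrot, golf, foxtrot, hotel, juliet, india]
Final RIGHT: [delta, golf, juliet, echo, bravo, juliet, india]
i=0: L=delta R=delta -> agree -> delta
i=1: L=foxtrot=BASE, R=golf -> take RIGHT -> golf
i=2: BASE=echo L=golf R=juliet all differ -> CONFLICT
i=3: L=foxtrot=BASE, R=echo -> take RIGHT -> echo
i=4: L=hotel=BASE, R=bravo -> take RIGHT -> bravo
i=5: L=juliet R=juliet -> agree -> juliet
i=6: L=india R=india -> agree -> india
Conflict count: 1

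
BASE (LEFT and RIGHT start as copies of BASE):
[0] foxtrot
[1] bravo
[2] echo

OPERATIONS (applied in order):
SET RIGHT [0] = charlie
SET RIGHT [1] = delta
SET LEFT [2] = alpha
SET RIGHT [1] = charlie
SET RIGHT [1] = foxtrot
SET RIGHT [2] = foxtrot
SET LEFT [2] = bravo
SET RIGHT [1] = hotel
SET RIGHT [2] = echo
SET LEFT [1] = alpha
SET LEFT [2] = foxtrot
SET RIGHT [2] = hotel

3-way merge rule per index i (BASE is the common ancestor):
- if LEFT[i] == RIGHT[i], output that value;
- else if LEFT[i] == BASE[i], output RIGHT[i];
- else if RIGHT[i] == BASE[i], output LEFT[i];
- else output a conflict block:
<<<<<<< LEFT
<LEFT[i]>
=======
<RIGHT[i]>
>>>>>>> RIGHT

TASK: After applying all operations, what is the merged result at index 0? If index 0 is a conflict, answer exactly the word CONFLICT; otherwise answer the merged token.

Answer: charlie

Derivation:
Final LEFT:  [foxtrot, alpha, foxtrot]
Final RIGHT: [charlie, hotel, hotel]
i=0: L=foxtrot=BASE, R=charlie -> take RIGHT -> charlie
i=1: BASE=bravo L=alpha R=hotel all differ -> CONFLICT
i=2: BASE=echo L=foxtrot R=hotel all differ -> CONFLICT
Index 0 -> charlie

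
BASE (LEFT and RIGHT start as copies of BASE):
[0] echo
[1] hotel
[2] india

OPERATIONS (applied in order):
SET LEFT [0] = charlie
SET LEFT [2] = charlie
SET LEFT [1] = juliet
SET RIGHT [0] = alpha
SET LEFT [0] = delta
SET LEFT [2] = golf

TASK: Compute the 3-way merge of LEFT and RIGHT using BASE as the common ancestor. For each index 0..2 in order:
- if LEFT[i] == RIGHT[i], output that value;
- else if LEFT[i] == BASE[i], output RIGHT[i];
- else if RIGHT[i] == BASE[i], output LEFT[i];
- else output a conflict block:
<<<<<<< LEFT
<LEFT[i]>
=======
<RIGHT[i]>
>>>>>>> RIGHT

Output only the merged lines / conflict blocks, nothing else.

Final LEFT:  [delta, juliet, golf]
Final RIGHT: [alpha, hotel, india]
i=0: BASE=echo L=delta R=alpha all differ -> CONFLICT
i=1: L=juliet, R=hotel=BASE -> take LEFT -> juliet
i=2: L=golf, R=india=BASE -> take LEFT -> golf

Answer: <<<<<<< LEFT
delta
=======
alpha
>>>>>>> RIGHT
juliet
golf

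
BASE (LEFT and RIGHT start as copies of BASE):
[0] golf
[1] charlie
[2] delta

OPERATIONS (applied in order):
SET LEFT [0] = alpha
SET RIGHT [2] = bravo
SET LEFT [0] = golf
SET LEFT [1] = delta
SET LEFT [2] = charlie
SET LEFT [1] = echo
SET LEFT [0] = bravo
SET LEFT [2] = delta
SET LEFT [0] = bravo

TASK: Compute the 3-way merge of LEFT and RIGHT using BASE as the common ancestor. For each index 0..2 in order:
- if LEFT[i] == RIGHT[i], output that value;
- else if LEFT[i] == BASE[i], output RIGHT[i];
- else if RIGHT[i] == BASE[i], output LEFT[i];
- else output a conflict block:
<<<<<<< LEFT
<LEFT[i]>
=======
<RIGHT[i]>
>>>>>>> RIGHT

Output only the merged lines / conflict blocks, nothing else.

Final LEFT:  [bravo, echo, delta]
Final RIGHT: [golf, charlie, bravo]
i=0: L=bravo, R=golf=BASE -> take LEFT -> bravo
i=1: L=echo, R=charlie=BASE -> take LEFT -> echo
i=2: L=delta=BASE, R=bravo -> take RIGHT -> bravo

Answer: bravo
echo
bravo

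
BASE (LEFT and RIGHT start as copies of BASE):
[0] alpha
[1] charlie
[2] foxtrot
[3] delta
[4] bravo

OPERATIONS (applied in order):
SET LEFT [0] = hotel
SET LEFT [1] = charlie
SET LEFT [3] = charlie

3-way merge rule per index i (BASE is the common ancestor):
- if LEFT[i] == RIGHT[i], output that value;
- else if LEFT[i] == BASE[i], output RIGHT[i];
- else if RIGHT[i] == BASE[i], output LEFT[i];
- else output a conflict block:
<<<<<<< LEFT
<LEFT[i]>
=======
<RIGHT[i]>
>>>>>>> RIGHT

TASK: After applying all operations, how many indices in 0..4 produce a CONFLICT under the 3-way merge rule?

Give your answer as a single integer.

Answer: 0

Derivation:
Final LEFT:  [hotel, charlie, foxtrot, charlie, bravo]
Final RIGHT: [alpha, charlie, foxtrot, delta, bravo]
i=0: L=hotel, R=alpha=BASE -> take LEFT -> hotel
i=1: L=charlie R=charlie -> agree -> charlie
i=2: L=foxtrot R=foxtrot -> agree -> foxtrot
i=3: L=charlie, R=delta=BASE -> take LEFT -> charlie
i=4: L=bravo R=bravo -> agree -> bravo
Conflict count: 0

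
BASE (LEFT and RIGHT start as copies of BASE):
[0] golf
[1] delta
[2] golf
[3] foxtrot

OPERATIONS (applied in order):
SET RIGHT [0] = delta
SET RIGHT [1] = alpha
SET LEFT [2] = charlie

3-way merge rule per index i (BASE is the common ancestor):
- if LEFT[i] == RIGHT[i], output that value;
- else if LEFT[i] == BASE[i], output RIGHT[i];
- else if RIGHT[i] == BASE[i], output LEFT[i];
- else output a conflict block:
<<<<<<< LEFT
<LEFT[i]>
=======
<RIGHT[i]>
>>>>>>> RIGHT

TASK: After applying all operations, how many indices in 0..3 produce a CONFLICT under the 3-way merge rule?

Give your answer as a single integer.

Answer: 0

Derivation:
Final LEFT:  [golf, delta, charlie, foxtrot]
Final RIGHT: [delta, alpha, golf, foxtrot]
i=0: L=golf=BASE, R=delta -> take RIGHT -> delta
i=1: L=delta=BASE, R=alpha -> take RIGHT -> alpha
i=2: L=charlie, R=golf=BASE -> take LEFT -> charlie
i=3: L=foxtrot R=foxtrot -> agree -> foxtrot
Conflict count: 0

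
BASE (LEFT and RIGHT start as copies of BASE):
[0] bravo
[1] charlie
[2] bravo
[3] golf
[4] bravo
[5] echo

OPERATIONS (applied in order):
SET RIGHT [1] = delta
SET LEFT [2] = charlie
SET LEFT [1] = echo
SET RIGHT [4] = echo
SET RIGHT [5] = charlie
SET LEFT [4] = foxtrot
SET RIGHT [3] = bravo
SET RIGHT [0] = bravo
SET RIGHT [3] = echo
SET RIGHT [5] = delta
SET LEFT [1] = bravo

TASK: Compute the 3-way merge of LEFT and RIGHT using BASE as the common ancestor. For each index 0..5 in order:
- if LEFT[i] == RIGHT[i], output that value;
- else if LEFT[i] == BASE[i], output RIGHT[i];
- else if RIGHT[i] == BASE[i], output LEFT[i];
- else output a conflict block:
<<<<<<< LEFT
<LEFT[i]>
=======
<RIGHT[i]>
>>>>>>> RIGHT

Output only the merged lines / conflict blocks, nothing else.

Answer: bravo
<<<<<<< LEFT
bravo
=======
delta
>>>>>>> RIGHT
charlie
echo
<<<<<<< LEFT
foxtrot
=======
echo
>>>>>>> RIGHT
delta

Derivation:
Final LEFT:  [bravo, bravo, charlie, golf, foxtrot, echo]
Final RIGHT: [bravo, delta, bravo, echo, echo, delta]
i=0: L=bravo R=bravo -> agree -> bravo
i=1: BASE=charlie L=bravo R=delta all differ -> CONFLICT
i=2: L=charlie, R=bravo=BASE -> take LEFT -> charlie
i=3: L=golf=BASE, R=echo -> take RIGHT -> echo
i=4: BASE=bravo L=foxtrot R=echo all differ -> CONFLICT
i=5: L=echo=BASE, R=delta -> take RIGHT -> delta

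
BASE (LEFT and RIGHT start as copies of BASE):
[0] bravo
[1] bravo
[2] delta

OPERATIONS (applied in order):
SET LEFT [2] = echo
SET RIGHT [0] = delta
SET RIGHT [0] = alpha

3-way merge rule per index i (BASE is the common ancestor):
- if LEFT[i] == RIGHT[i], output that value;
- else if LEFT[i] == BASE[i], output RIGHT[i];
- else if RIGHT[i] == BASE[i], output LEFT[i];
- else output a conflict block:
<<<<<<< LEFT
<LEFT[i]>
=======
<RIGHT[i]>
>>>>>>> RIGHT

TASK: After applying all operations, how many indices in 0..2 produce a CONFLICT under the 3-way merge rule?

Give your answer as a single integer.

Answer: 0

Derivation:
Final LEFT:  [bravo, bravo, echo]
Final RIGHT: [alpha, bravo, delta]
i=0: L=bravo=BASE, R=alpha -> take RIGHT -> alpha
i=1: L=bravo R=bravo -> agree -> bravo
i=2: L=echo, R=delta=BASE -> take LEFT -> echo
Conflict count: 0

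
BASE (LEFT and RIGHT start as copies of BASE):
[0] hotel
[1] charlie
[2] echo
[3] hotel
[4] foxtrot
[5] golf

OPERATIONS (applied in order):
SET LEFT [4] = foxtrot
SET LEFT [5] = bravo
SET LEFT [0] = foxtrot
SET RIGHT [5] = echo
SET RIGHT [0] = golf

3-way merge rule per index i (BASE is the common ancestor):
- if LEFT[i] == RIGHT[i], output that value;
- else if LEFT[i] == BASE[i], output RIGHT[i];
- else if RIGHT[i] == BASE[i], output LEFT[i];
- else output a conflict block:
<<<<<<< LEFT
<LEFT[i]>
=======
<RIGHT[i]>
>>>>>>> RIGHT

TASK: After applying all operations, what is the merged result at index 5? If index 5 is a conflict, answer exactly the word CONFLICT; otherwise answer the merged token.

Final LEFT:  [foxtrot, charlie, echo, hotel, foxtrot, bravo]
Final RIGHT: [golf, charlie, echo, hotel, foxtrot, echo]
i=0: BASE=hotel L=foxtrot R=golf all differ -> CONFLICT
i=1: L=charlie R=charlie -> agree -> charlie
i=2: L=echo R=echo -> agree -> echo
i=3: L=hotel R=hotel -> agree -> hotel
i=4: L=foxtrot R=foxtrot -> agree -> foxtrot
i=5: BASE=golf L=bravo R=echo all differ -> CONFLICT
Index 5 -> CONFLICT

Answer: CONFLICT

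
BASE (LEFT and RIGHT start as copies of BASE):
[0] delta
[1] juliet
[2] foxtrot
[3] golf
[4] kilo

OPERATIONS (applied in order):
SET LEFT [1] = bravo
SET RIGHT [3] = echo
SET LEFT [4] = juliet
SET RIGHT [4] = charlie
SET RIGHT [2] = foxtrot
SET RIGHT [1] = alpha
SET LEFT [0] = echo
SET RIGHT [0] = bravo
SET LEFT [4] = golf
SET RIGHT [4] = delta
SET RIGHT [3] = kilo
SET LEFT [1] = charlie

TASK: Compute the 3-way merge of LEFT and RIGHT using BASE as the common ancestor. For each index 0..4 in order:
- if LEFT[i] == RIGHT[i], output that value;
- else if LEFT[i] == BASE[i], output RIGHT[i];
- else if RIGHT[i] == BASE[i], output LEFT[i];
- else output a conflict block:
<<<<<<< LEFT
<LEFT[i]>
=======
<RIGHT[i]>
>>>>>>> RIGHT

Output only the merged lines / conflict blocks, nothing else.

Final LEFT:  [echo, charlie, foxtrot, golf, golf]
Final RIGHT: [bravo, alpha, foxtrot, kilo, delta]
i=0: BASE=delta L=echo R=bravo all differ -> CONFLICT
i=1: BASE=juliet L=charlie R=alpha all differ -> CONFLICT
i=2: L=foxtrot R=foxtrot -> agree -> foxtrot
i=3: L=golf=BASE, R=kilo -> take RIGHT -> kilo
i=4: BASE=kilo L=golf R=delta all differ -> CONFLICT

Answer: <<<<<<< LEFT
echo
=======
bravo
>>>>>>> RIGHT
<<<<<<< LEFT
charlie
=======
alpha
>>>>>>> RIGHT
foxtrot
kilo
<<<<<<< LEFT
golf
=======
delta
>>>>>>> RIGHT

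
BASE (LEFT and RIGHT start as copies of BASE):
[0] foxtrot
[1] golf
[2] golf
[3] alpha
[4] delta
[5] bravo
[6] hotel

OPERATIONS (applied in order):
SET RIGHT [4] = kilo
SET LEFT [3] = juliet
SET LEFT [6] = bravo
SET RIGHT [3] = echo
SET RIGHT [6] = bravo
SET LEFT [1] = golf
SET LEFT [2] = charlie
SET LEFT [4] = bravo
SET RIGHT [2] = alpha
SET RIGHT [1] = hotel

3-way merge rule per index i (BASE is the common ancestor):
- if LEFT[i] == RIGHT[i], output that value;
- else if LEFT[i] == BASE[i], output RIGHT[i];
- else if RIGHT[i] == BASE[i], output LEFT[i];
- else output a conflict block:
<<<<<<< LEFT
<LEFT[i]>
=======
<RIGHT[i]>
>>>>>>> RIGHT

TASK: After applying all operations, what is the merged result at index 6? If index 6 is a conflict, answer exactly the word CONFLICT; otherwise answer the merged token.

Answer: bravo

Derivation:
Final LEFT:  [foxtrot, golf, charlie, juliet, bravo, bravo, bravo]
Final RIGHT: [foxtrot, hotel, alpha, echo, kilo, bravo, bravo]
i=0: L=foxtrot R=foxtrot -> agree -> foxtrot
i=1: L=golf=BASE, R=hotel -> take RIGHT -> hotel
i=2: BASE=golf L=charlie R=alpha all differ -> CONFLICT
i=3: BASE=alpha L=juliet R=echo all differ -> CONFLICT
i=4: BASE=delta L=bravo R=kilo all differ -> CONFLICT
i=5: L=bravo R=bravo -> agree -> bravo
i=6: L=bravo R=bravo -> agree -> bravo
Index 6 -> bravo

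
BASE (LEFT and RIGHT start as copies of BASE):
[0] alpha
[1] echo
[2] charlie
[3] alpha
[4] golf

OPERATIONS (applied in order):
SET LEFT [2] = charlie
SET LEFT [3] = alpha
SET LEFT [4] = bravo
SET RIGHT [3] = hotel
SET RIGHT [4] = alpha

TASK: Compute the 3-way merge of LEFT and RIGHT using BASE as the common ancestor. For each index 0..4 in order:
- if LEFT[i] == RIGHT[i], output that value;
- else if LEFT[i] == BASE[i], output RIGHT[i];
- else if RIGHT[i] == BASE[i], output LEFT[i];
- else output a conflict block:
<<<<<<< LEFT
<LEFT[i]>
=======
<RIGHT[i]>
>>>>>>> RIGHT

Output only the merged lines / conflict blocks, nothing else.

Final LEFT:  [alpha, echo, charlie, alpha, bravo]
Final RIGHT: [alpha, echo, charlie, hotel, alpha]
i=0: L=alpha R=alpha -> agree -> alpha
i=1: L=echo R=echo -> agree -> echo
i=2: L=charlie R=charlie -> agree -> charlie
i=3: L=alpha=BASE, R=hotel -> take RIGHT -> hotel
i=4: BASE=golf L=bravo R=alpha all differ -> CONFLICT

Answer: alpha
echo
charlie
hotel
<<<<<<< LEFT
bravo
=======
alpha
>>>>>>> RIGHT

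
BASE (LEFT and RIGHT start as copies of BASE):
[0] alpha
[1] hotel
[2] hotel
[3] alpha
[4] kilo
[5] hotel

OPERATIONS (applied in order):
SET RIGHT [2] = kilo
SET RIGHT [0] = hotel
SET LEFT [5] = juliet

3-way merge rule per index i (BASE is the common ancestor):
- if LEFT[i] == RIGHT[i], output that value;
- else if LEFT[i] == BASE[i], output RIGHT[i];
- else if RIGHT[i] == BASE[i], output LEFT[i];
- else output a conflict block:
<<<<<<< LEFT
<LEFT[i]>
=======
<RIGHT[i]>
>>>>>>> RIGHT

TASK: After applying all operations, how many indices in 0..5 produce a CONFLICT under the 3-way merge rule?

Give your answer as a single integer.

Answer: 0

Derivation:
Final LEFT:  [alpha, hotel, hotel, alpha, kilo, juliet]
Final RIGHT: [hotel, hotel, kilo, alpha, kilo, hotel]
i=0: L=alpha=BASE, R=hotel -> take RIGHT -> hotel
i=1: L=hotel R=hotel -> agree -> hotel
i=2: L=hotel=BASE, R=kilo -> take RIGHT -> kilo
i=3: L=alpha R=alpha -> agree -> alpha
i=4: L=kilo R=kilo -> agree -> kilo
i=5: L=juliet, R=hotel=BASE -> take LEFT -> juliet
Conflict count: 0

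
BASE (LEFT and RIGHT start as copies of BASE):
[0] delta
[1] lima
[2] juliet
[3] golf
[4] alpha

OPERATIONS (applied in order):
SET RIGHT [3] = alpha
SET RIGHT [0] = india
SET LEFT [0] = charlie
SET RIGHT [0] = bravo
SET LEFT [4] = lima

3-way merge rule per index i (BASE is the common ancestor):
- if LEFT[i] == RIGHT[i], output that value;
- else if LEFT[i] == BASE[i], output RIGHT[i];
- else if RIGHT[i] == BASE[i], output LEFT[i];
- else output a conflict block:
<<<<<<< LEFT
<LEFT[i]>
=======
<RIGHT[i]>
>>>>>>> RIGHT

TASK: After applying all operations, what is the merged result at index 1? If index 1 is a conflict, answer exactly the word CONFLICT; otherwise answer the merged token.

Final LEFT:  [charlie, lima, juliet, golf, lima]
Final RIGHT: [bravo, lima, juliet, alpha, alpha]
i=0: BASE=delta L=charlie R=bravo all differ -> CONFLICT
i=1: L=lima R=lima -> agree -> lima
i=2: L=juliet R=juliet -> agree -> juliet
i=3: L=golf=BASE, R=alpha -> take RIGHT -> alpha
i=4: L=lima, R=alpha=BASE -> take LEFT -> lima
Index 1 -> lima

Answer: lima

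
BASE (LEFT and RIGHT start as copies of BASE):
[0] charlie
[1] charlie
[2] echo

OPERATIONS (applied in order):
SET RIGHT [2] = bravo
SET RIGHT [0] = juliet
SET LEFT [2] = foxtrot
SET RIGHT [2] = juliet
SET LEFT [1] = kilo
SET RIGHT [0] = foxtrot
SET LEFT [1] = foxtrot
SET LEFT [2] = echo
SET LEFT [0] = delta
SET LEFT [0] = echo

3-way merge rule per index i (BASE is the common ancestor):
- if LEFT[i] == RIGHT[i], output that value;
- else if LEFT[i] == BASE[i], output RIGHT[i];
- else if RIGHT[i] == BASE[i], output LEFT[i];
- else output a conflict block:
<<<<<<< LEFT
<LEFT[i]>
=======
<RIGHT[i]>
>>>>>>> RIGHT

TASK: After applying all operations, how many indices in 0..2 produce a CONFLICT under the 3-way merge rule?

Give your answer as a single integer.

Answer: 1

Derivation:
Final LEFT:  [echo, foxtrot, echo]
Final RIGHT: [foxtrot, charlie, juliet]
i=0: BASE=charlie L=echo R=foxtrot all differ -> CONFLICT
i=1: L=foxtrot, R=charlie=BASE -> take LEFT -> foxtrot
i=2: L=echo=BASE, R=juliet -> take RIGHT -> juliet
Conflict count: 1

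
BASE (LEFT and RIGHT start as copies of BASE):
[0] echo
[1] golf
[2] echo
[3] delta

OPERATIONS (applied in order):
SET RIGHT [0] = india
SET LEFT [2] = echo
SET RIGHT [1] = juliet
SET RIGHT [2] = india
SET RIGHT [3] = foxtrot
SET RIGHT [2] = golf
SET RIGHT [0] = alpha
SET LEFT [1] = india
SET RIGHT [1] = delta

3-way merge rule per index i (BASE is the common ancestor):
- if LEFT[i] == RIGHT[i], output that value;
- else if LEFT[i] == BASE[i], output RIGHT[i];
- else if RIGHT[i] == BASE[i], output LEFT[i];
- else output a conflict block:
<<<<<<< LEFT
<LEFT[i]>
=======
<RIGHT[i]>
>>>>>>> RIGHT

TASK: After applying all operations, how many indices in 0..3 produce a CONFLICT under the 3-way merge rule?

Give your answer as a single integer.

Answer: 1

Derivation:
Final LEFT:  [echo, india, echo, delta]
Final RIGHT: [alpha, delta, golf, foxtrot]
i=0: L=echo=BASE, R=alpha -> take RIGHT -> alpha
i=1: BASE=golf L=india R=delta all differ -> CONFLICT
i=2: L=echo=BASE, R=golf -> take RIGHT -> golf
i=3: L=delta=BASE, R=foxtrot -> take RIGHT -> foxtrot
Conflict count: 1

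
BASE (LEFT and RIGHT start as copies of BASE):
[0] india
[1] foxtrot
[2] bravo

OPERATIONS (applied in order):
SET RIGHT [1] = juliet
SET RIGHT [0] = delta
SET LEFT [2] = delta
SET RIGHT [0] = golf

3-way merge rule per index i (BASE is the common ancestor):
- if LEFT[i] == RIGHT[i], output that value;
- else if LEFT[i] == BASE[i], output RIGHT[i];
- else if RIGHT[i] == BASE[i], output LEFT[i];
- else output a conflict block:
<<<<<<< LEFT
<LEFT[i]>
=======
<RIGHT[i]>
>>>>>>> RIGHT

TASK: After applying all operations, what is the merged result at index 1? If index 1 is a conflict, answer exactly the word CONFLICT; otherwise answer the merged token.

Answer: juliet

Derivation:
Final LEFT:  [india, foxtrot, delta]
Final RIGHT: [golf, juliet, bravo]
i=0: L=india=BASE, R=golf -> take RIGHT -> golf
i=1: L=foxtrot=BASE, R=juliet -> take RIGHT -> juliet
i=2: L=delta, R=bravo=BASE -> take LEFT -> delta
Index 1 -> juliet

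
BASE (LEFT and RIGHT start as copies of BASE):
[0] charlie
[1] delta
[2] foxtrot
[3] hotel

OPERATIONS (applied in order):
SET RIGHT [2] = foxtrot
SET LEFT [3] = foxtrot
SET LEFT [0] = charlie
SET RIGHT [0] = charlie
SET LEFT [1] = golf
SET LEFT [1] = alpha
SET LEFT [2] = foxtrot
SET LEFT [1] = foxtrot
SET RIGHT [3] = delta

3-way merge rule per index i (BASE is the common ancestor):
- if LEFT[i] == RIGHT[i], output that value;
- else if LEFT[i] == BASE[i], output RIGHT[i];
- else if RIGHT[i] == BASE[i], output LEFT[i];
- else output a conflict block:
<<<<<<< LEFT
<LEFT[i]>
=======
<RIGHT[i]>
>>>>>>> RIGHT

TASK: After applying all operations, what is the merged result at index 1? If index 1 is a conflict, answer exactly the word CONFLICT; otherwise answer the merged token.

Answer: foxtrot

Derivation:
Final LEFT:  [charlie, foxtrot, foxtrot, foxtrot]
Final RIGHT: [charlie, delta, foxtrot, delta]
i=0: L=charlie R=charlie -> agree -> charlie
i=1: L=foxtrot, R=delta=BASE -> take LEFT -> foxtrot
i=2: L=foxtrot R=foxtrot -> agree -> foxtrot
i=3: BASE=hotel L=foxtrot R=delta all differ -> CONFLICT
Index 1 -> foxtrot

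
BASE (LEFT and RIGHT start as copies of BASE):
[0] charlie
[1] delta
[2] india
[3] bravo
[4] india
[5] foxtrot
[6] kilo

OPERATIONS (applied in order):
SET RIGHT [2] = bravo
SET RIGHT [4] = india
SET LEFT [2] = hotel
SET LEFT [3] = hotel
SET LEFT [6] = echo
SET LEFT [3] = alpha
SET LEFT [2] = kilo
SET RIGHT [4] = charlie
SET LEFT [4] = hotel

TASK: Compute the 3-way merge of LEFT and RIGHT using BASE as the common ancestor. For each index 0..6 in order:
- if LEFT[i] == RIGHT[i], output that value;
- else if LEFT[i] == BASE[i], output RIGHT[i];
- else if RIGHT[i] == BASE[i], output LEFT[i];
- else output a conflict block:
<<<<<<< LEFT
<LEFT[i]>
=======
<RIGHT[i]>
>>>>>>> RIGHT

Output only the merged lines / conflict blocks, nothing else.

Final LEFT:  [charlie, delta, kilo, alpha, hotel, foxtrot, echo]
Final RIGHT: [charlie, delta, bravo, bravo, charlie, foxtrot, kilo]
i=0: L=charlie R=charlie -> agree -> charlie
i=1: L=delta R=delta -> agree -> delta
i=2: BASE=india L=kilo R=bravo all differ -> CONFLICT
i=3: L=alpha, R=bravo=BASE -> take LEFT -> alpha
i=4: BASE=india L=hotel R=charlie all differ -> CONFLICT
i=5: L=foxtrot R=foxtrot -> agree -> foxtrot
i=6: L=echo, R=kilo=BASE -> take LEFT -> echo

Answer: charlie
delta
<<<<<<< LEFT
kilo
=======
bravo
>>>>>>> RIGHT
alpha
<<<<<<< LEFT
hotel
=======
charlie
>>>>>>> RIGHT
foxtrot
echo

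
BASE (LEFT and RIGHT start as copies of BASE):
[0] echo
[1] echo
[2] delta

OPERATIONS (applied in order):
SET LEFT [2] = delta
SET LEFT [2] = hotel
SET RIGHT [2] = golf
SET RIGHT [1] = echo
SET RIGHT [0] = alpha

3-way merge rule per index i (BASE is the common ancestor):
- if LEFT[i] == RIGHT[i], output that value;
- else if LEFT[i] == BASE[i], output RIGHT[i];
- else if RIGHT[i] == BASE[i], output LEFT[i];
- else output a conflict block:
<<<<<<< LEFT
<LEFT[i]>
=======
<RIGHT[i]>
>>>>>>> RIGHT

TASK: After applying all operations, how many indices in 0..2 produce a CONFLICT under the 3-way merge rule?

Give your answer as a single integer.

Answer: 1

Derivation:
Final LEFT:  [echo, echo, hotel]
Final RIGHT: [alpha, echo, golf]
i=0: L=echo=BASE, R=alpha -> take RIGHT -> alpha
i=1: L=echo R=echo -> agree -> echo
i=2: BASE=delta L=hotel R=golf all differ -> CONFLICT
Conflict count: 1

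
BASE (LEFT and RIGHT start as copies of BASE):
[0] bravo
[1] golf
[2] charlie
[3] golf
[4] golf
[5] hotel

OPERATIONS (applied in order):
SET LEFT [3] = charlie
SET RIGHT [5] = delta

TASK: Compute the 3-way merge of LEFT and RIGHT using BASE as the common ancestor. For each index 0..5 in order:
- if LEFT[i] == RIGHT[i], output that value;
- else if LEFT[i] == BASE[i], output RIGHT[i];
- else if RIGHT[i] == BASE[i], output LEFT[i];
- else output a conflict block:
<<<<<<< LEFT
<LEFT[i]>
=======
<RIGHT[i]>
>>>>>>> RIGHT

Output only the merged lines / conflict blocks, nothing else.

Final LEFT:  [bravo, golf, charlie, charlie, golf, hotel]
Final RIGHT: [bravo, golf, charlie, golf, golf, delta]
i=0: L=bravo R=bravo -> agree -> bravo
i=1: L=golf R=golf -> agree -> golf
i=2: L=charlie R=charlie -> agree -> charlie
i=3: L=charlie, R=golf=BASE -> take LEFT -> charlie
i=4: L=golf R=golf -> agree -> golf
i=5: L=hotel=BASE, R=delta -> take RIGHT -> delta

Answer: bravo
golf
charlie
charlie
golf
delta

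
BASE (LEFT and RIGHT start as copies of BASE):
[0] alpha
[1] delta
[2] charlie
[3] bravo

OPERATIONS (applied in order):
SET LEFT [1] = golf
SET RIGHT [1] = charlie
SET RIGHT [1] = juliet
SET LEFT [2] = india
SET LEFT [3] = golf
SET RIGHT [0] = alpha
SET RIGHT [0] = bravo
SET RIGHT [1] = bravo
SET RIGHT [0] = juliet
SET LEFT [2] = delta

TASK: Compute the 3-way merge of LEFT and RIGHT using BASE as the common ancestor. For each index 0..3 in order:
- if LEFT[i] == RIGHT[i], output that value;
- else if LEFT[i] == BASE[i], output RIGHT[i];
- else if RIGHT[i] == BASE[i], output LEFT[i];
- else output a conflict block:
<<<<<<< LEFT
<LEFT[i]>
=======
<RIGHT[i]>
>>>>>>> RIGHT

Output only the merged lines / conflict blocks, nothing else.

Answer: juliet
<<<<<<< LEFT
golf
=======
bravo
>>>>>>> RIGHT
delta
golf

Derivation:
Final LEFT:  [alpha, golf, delta, golf]
Final RIGHT: [juliet, bravo, charlie, bravo]
i=0: L=alpha=BASE, R=juliet -> take RIGHT -> juliet
i=1: BASE=delta L=golf R=bravo all differ -> CONFLICT
i=2: L=delta, R=charlie=BASE -> take LEFT -> delta
i=3: L=golf, R=bravo=BASE -> take LEFT -> golf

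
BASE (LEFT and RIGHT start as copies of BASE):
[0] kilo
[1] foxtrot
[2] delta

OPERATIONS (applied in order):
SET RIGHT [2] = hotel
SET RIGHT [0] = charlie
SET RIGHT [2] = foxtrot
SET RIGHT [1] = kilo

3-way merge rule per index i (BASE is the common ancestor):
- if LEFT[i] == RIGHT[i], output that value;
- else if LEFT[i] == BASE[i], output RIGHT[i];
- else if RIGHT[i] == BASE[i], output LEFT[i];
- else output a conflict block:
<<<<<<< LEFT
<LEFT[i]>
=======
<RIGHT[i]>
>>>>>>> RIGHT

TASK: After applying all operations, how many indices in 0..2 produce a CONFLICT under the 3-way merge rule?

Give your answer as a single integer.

Final LEFT:  [kilo, foxtrot, delta]
Final RIGHT: [charlie, kilo, foxtrot]
i=0: L=kilo=BASE, R=charlie -> take RIGHT -> charlie
i=1: L=foxtrot=BASE, R=kilo -> take RIGHT -> kilo
i=2: L=delta=BASE, R=foxtrot -> take RIGHT -> foxtrot
Conflict count: 0

Answer: 0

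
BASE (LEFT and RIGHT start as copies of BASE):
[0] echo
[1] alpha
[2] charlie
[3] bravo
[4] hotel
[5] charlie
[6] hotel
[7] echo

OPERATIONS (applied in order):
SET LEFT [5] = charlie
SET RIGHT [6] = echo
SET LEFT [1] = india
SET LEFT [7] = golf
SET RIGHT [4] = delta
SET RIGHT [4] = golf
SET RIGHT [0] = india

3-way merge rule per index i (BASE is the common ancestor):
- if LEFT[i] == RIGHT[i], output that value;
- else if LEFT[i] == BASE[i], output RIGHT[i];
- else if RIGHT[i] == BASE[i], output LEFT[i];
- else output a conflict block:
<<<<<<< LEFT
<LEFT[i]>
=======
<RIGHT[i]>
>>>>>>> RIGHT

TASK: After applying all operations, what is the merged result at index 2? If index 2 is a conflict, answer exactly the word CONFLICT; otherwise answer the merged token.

Final LEFT:  [echo, india, charlie, bravo, hotel, charlie, hotel, golf]
Final RIGHT: [india, alpha, charlie, bravo, golf, charlie, echo, echo]
i=0: L=echo=BASE, R=india -> take RIGHT -> india
i=1: L=india, R=alpha=BASE -> take LEFT -> india
i=2: L=charlie R=charlie -> agree -> charlie
i=3: L=bravo R=bravo -> agree -> bravo
i=4: L=hotel=BASE, R=golf -> take RIGHT -> golf
i=5: L=charlie R=charlie -> agree -> charlie
i=6: L=hotel=BASE, R=echo -> take RIGHT -> echo
i=7: L=golf, R=echo=BASE -> take LEFT -> golf
Index 2 -> charlie

Answer: charlie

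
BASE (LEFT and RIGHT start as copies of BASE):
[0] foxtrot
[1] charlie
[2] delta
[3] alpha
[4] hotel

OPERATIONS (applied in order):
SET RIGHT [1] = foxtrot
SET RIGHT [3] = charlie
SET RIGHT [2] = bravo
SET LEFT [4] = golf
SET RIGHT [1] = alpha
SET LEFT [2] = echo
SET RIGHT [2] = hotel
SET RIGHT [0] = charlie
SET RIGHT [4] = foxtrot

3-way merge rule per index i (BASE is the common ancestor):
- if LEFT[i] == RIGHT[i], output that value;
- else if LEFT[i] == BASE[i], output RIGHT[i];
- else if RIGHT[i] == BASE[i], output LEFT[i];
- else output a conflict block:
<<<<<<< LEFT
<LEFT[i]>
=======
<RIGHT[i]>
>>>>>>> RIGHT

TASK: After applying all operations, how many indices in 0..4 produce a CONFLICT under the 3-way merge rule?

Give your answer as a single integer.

Final LEFT:  [foxtrot, charlie, echo, alpha, golf]
Final RIGHT: [charlie, alpha, hotel, charlie, foxtrot]
i=0: L=foxtrot=BASE, R=charlie -> take RIGHT -> charlie
i=1: L=charlie=BASE, R=alpha -> take RIGHT -> alpha
i=2: BASE=delta L=echo R=hotel all differ -> CONFLICT
i=3: L=alpha=BASE, R=charlie -> take RIGHT -> charlie
i=4: BASE=hotel L=golf R=foxtrot all differ -> CONFLICT
Conflict count: 2

Answer: 2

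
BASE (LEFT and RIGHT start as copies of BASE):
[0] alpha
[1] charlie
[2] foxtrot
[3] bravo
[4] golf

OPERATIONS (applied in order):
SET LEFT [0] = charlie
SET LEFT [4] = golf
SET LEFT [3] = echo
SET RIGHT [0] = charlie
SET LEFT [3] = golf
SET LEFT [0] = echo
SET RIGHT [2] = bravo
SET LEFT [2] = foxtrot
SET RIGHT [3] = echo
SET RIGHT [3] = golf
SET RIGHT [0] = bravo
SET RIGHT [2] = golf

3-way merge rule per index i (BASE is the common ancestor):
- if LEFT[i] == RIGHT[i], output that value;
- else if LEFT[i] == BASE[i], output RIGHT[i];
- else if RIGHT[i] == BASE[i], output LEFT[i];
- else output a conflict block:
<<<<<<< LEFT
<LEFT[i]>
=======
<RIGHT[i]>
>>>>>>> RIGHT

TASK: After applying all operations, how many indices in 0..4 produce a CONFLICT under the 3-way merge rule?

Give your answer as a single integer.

Answer: 1

Derivation:
Final LEFT:  [echo, charlie, foxtrot, golf, golf]
Final RIGHT: [bravo, charlie, golf, golf, golf]
i=0: BASE=alpha L=echo R=bravo all differ -> CONFLICT
i=1: L=charlie R=charlie -> agree -> charlie
i=2: L=foxtrot=BASE, R=golf -> take RIGHT -> golf
i=3: L=golf R=golf -> agree -> golf
i=4: L=golf R=golf -> agree -> golf
Conflict count: 1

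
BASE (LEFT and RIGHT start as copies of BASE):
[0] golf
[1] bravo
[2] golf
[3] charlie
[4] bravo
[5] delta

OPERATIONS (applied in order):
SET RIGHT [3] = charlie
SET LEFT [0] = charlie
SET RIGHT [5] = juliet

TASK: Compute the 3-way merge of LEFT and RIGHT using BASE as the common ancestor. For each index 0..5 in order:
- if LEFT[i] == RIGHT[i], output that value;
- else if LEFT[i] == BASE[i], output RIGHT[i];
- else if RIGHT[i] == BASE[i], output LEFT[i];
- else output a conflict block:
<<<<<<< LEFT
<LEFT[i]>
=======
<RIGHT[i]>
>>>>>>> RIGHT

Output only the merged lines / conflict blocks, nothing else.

Final LEFT:  [charlie, bravo, golf, charlie, bravo, delta]
Final RIGHT: [golf, bravo, golf, charlie, bravo, juliet]
i=0: L=charlie, R=golf=BASE -> take LEFT -> charlie
i=1: L=bravo R=bravo -> agree -> bravo
i=2: L=golf R=golf -> agree -> golf
i=3: L=charlie R=charlie -> agree -> charlie
i=4: L=bravo R=bravo -> agree -> bravo
i=5: L=delta=BASE, R=juliet -> take RIGHT -> juliet

Answer: charlie
bravo
golf
charlie
bravo
juliet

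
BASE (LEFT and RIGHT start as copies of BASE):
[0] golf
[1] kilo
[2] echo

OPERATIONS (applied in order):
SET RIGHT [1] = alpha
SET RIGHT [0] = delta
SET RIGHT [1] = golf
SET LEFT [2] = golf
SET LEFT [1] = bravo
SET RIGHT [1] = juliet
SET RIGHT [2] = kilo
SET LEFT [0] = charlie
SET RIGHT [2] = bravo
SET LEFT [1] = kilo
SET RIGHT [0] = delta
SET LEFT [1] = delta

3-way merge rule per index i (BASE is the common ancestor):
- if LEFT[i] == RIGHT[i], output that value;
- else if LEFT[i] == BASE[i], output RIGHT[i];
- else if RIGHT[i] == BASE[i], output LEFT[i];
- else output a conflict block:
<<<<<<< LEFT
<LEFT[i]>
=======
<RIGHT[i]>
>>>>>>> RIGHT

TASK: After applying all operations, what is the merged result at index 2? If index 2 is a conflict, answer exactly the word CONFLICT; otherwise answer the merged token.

Final LEFT:  [charlie, delta, golf]
Final RIGHT: [delta, juliet, bravo]
i=0: BASE=golf L=charlie R=delta all differ -> CONFLICT
i=1: BASE=kilo L=delta R=juliet all differ -> CONFLICT
i=2: BASE=echo L=golf R=bravo all differ -> CONFLICT
Index 2 -> CONFLICT

Answer: CONFLICT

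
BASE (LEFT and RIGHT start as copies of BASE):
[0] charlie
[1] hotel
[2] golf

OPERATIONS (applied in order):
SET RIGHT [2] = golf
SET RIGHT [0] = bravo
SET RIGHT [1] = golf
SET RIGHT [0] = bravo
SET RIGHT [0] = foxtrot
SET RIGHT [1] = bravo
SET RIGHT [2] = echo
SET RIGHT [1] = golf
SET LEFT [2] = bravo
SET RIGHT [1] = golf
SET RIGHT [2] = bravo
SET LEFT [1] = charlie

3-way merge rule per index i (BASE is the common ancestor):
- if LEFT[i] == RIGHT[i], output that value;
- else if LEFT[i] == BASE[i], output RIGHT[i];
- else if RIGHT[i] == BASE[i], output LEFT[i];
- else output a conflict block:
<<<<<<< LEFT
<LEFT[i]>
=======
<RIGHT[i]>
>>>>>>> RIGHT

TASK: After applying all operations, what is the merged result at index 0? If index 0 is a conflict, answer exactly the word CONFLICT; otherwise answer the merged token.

Final LEFT:  [charlie, charlie, bravo]
Final RIGHT: [foxtrot, golf, bravo]
i=0: L=charlie=BASE, R=foxtrot -> take RIGHT -> foxtrot
i=1: BASE=hotel L=charlie R=golf all differ -> CONFLICT
i=2: L=bravo R=bravo -> agree -> bravo
Index 0 -> foxtrot

Answer: foxtrot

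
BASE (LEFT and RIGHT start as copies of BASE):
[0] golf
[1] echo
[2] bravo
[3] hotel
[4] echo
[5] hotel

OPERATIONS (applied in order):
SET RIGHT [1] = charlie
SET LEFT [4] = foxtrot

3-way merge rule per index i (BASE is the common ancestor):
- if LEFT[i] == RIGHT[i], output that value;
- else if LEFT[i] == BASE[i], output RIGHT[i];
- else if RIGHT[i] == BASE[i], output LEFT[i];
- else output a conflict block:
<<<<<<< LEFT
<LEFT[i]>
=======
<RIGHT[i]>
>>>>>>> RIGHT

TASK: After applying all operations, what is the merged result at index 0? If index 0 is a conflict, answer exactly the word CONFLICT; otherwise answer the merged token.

Answer: golf

Derivation:
Final LEFT:  [golf, echo, bravo, hotel, foxtrot, hotel]
Final RIGHT: [golf, charlie, bravo, hotel, echo, hotel]
i=0: L=golf R=golf -> agree -> golf
i=1: L=echo=BASE, R=charlie -> take RIGHT -> charlie
i=2: L=bravo R=bravo -> agree -> bravo
i=3: L=hotel R=hotel -> agree -> hotel
i=4: L=foxtrot, R=echo=BASE -> take LEFT -> foxtrot
i=5: L=hotel R=hotel -> agree -> hotel
Index 0 -> golf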